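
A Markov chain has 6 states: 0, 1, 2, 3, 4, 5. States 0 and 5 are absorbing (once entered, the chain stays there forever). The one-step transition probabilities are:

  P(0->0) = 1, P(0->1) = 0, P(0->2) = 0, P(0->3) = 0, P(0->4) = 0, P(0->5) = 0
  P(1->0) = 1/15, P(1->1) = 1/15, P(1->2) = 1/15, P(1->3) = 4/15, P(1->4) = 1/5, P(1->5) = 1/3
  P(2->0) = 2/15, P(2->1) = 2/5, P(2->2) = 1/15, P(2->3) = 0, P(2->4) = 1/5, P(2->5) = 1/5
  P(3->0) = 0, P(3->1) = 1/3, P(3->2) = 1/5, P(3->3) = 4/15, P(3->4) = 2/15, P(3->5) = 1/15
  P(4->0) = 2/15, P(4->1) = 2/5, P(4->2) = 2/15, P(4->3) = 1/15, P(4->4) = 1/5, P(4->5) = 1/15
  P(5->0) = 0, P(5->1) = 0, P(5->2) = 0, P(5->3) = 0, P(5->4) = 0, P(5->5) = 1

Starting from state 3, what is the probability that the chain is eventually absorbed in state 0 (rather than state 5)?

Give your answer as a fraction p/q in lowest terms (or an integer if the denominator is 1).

Answer: 4058/14917

Derivation:
Let a_i = P(absorbed in 0 | start in state i).
Boundary conditions: a_0 = 1, a_5 = 0.
For each transient state i, a_i = sum_j P(i->j) * a_j:
  a_1 = 1/15*a_0 + 1/15*a_1 + 1/15*a_2 + 4/15*a_3 + 1/5*a_4 + 1/3*a_5
  a_2 = 2/15*a_0 + 2/5*a_1 + 1/15*a_2 + 0*a_3 + 1/5*a_4 + 1/5*a_5
  a_3 = 0*a_0 + 1/3*a_1 + 1/5*a_2 + 4/15*a_3 + 2/15*a_4 + 1/15*a_5
  a_4 = 2/15*a_0 + 2/5*a_1 + 2/15*a_2 + 1/15*a_3 + 1/5*a_4 + 1/15*a_5

Substituting a_0 = 1 and a_5 = 0, rearrange to (I - Q) a = r where r[i] = P(i -> 0):
  [14/15, -1/15, -4/15, -1/5] . (a_1, a_2, a_3, a_4) = 1/15
  [-2/5, 14/15, 0, -1/5] . (a_1, a_2, a_3, a_4) = 2/15
  [-1/3, -1/5, 11/15, -2/15] . (a_1, a_2, a_3, a_4) = 0
  [-2/5, -2/15, -1/15, 4/5] . (a_1, a_2, a_3, a_4) = 2/15

Solving yields:
  a_1 = 3761/14917
  a_2 = 4927/14917
  a_3 = 4058/14917
  a_4 = 5526/14917

Starting state is 3, so the absorption probability is a_3 = 4058/14917.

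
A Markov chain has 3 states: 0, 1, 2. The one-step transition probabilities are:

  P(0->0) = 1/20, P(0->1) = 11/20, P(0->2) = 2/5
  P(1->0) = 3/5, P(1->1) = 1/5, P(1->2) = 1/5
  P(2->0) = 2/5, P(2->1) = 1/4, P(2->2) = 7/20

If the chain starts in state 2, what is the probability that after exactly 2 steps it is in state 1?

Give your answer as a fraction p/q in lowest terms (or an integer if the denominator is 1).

Computing P^2 by repeated multiplication:
P^1 =
  0: [1/20, 11/20, 2/5]
  1: [3/5, 1/5, 1/5]
  2: [2/5, 1/4, 7/20]
P^2 =
  0: [197/400, 19/80, 27/100]
  1: [23/100, 21/50, 7/20]
  2: [31/100, 143/400, 133/400]

(P^2)[2 -> 1] = 143/400

Answer: 143/400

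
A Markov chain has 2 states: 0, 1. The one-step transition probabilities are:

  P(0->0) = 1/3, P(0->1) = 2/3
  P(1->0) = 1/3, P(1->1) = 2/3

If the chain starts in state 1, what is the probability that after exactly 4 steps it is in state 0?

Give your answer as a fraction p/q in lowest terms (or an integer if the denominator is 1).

Computing P^4 by repeated multiplication:
P^1 =
  0: [1/3, 2/3]
  1: [1/3, 2/3]
P^2 =
  0: [1/3, 2/3]
  1: [1/3, 2/3]
P^3 =
  0: [1/3, 2/3]
  1: [1/3, 2/3]
P^4 =
  0: [1/3, 2/3]
  1: [1/3, 2/3]

(P^4)[1 -> 0] = 1/3

Answer: 1/3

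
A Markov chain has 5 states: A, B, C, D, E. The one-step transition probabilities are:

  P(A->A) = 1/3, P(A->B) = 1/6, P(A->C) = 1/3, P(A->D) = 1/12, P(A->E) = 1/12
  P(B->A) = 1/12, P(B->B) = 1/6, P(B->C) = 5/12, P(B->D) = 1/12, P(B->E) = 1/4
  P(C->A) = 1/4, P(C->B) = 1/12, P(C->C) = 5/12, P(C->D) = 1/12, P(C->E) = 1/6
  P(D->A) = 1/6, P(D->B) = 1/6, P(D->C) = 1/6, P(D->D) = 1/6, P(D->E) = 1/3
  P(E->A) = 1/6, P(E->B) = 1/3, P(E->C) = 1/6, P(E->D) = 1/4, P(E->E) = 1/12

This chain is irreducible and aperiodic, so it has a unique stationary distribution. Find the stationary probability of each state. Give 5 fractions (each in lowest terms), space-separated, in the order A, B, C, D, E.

Answer: 297/1376 173/1032 673/2064 251/2064 697/4128

Derivation:
The stationary distribution satisfies pi = pi * P, i.e.:
  pi_A = 1/3*pi_A + 1/12*pi_B + 1/4*pi_C + 1/6*pi_D + 1/6*pi_E
  pi_B = 1/6*pi_A + 1/6*pi_B + 1/12*pi_C + 1/6*pi_D + 1/3*pi_E
  pi_C = 1/3*pi_A + 5/12*pi_B + 5/12*pi_C + 1/6*pi_D + 1/6*pi_E
  pi_D = 1/12*pi_A + 1/12*pi_B + 1/12*pi_C + 1/6*pi_D + 1/4*pi_E
  pi_E = 1/12*pi_A + 1/4*pi_B + 1/6*pi_C + 1/3*pi_D + 1/12*pi_E
with normalization: pi_A + pi_B + pi_C + pi_D + pi_E = 1.

Using the first 4 balance equations plus normalization, the linear system A*pi = b is:
  [-2/3, 1/12, 1/4, 1/6, 1/6] . pi = 0
  [1/6, -5/6, 1/12, 1/6, 1/3] . pi = 0
  [1/3, 5/12, -7/12, 1/6, 1/6] . pi = 0
  [1/12, 1/12, 1/12, -5/6, 1/4] . pi = 0
  [1, 1, 1, 1, 1] . pi = 1

Solving yields:
  pi_A = 297/1376
  pi_B = 173/1032
  pi_C = 673/2064
  pi_D = 251/2064
  pi_E = 697/4128

Verification (pi * P):
  297/1376*1/3 + 173/1032*1/12 + 673/2064*1/4 + 251/2064*1/6 + 697/4128*1/6 = 297/1376 = pi_A  (ok)
  297/1376*1/6 + 173/1032*1/6 + 673/2064*1/12 + 251/2064*1/6 + 697/4128*1/3 = 173/1032 = pi_B  (ok)
  297/1376*1/3 + 173/1032*5/12 + 673/2064*5/12 + 251/2064*1/6 + 697/4128*1/6 = 673/2064 = pi_C  (ok)
  297/1376*1/12 + 173/1032*1/12 + 673/2064*1/12 + 251/2064*1/6 + 697/4128*1/4 = 251/2064 = pi_D  (ok)
  297/1376*1/12 + 173/1032*1/4 + 673/2064*1/6 + 251/2064*1/3 + 697/4128*1/12 = 697/4128 = pi_E  (ok)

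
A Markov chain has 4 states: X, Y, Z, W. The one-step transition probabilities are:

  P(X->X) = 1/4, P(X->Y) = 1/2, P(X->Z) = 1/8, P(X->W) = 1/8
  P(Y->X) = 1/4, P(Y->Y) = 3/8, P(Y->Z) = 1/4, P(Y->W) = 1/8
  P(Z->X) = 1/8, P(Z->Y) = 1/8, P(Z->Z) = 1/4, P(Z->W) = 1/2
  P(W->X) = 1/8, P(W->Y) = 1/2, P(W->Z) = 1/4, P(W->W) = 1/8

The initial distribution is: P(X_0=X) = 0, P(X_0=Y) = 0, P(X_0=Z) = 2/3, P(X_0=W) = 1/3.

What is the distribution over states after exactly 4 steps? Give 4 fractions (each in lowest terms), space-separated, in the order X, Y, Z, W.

Answer: 399/2048 755/2048 925/4096 863/4096

Derivation:
Propagating the distribution step by step (d_{t+1} = d_t * P):
d_0 = (X=0, Y=0, Z=2/3, W=1/3)
  d_1[X] = 0*1/4 + 0*1/4 + 2/3*1/8 + 1/3*1/8 = 1/8
  d_1[Y] = 0*1/2 + 0*3/8 + 2/3*1/8 + 1/3*1/2 = 1/4
  d_1[Z] = 0*1/8 + 0*1/4 + 2/3*1/4 + 1/3*1/4 = 1/4
  d_1[W] = 0*1/8 + 0*1/8 + 2/3*1/2 + 1/3*1/8 = 3/8
d_1 = (X=1/8, Y=1/4, Z=1/4, W=3/8)
  d_2[X] = 1/8*1/4 + 1/4*1/4 + 1/4*1/8 + 3/8*1/8 = 11/64
  d_2[Y] = 1/8*1/2 + 1/4*3/8 + 1/4*1/8 + 3/8*1/2 = 3/8
  d_2[Z] = 1/8*1/8 + 1/4*1/4 + 1/4*1/4 + 3/8*1/4 = 15/64
  d_2[W] = 1/8*1/8 + 1/4*1/8 + 1/4*1/2 + 3/8*1/8 = 7/32
d_2 = (X=11/64, Y=3/8, Z=15/64, W=7/32)
  d_3[X] = 11/64*1/4 + 3/8*1/4 + 15/64*1/8 + 7/32*1/8 = 99/512
  d_3[Y] = 11/64*1/2 + 3/8*3/8 + 15/64*1/8 + 7/32*1/2 = 187/512
  d_3[Z] = 11/64*1/8 + 3/8*1/4 + 15/64*1/4 + 7/32*1/4 = 117/512
  d_3[W] = 11/64*1/8 + 3/8*1/8 + 15/64*1/2 + 7/32*1/8 = 109/512
d_3 = (X=99/512, Y=187/512, Z=117/512, W=109/512)
  d_4[X] = 99/512*1/4 + 187/512*1/4 + 117/512*1/8 + 109/512*1/8 = 399/2048
  d_4[Y] = 99/512*1/2 + 187/512*3/8 + 117/512*1/8 + 109/512*1/2 = 755/2048
  d_4[Z] = 99/512*1/8 + 187/512*1/4 + 117/512*1/4 + 109/512*1/4 = 925/4096
  d_4[W] = 99/512*1/8 + 187/512*1/8 + 117/512*1/2 + 109/512*1/8 = 863/4096
d_4 = (X=399/2048, Y=755/2048, Z=925/4096, W=863/4096)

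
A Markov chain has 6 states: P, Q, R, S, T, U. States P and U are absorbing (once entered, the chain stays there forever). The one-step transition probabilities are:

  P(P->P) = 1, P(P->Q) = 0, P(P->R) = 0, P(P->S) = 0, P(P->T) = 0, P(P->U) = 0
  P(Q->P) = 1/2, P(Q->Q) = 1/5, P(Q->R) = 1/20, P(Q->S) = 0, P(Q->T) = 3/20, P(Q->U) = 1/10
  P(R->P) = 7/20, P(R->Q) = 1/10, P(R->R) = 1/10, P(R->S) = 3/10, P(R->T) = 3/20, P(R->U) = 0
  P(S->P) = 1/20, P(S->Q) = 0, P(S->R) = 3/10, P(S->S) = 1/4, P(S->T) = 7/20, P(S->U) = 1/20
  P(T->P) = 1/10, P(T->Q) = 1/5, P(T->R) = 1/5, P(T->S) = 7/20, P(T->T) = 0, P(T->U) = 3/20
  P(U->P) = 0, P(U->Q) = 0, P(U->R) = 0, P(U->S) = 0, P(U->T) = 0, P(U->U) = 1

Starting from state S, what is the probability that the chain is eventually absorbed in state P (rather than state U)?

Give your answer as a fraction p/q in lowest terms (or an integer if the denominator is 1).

Let a_i = P(absorbed in P | start in state i).
Boundary conditions: a_P = 1, a_U = 0.
For each transient state i, a_i = sum_j P(i->j) * a_j:
  a_Q = 1/2*a_P + 1/5*a_Q + 1/20*a_R + 0*a_S + 3/20*a_T + 1/10*a_U
  a_R = 7/20*a_P + 1/10*a_Q + 1/10*a_R + 3/10*a_S + 3/20*a_T + 0*a_U
  a_S = 1/20*a_P + 0*a_Q + 3/10*a_R + 1/4*a_S + 7/20*a_T + 1/20*a_U
  a_T = 1/10*a_P + 1/5*a_Q + 1/5*a_R + 7/20*a_S + 0*a_T + 3/20*a_U

Substituting a_P = 1 and a_U = 0, rearrange to (I - Q) a = r where r[i] = P(i -> P):
  [4/5, -1/20, 0, -3/20] . (a_Q, a_R, a_S, a_T) = 1/2
  [-1/10, 9/10, -3/10, -3/20] . (a_Q, a_R, a_S, a_T) = 7/20
  [0, -3/10, 3/4, -7/20] . (a_Q, a_R, a_S, a_T) = 1/20
  [-1/5, -1/5, -7/20, 1] . (a_Q, a_R, a_S, a_T) = 1/10

Solving yields:
  a_Q = 19654/24457
  a_R = 20271/24457
  a_S = 17458/24457
  a_T = 16541/24457

Starting state is S, so the absorption probability is a_S = 17458/24457.

Answer: 17458/24457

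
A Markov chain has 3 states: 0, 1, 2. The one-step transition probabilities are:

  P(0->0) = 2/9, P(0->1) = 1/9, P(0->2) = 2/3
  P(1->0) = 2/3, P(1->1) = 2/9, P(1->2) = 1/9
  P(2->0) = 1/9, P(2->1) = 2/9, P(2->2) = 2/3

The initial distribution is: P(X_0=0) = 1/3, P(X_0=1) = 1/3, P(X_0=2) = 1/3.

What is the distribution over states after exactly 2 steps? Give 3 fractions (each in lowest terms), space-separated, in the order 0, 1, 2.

Propagating the distribution step by step (d_{t+1} = d_t * P):
d_0 = (0=1/3, 1=1/3, 2=1/3)
  d_1[0] = 1/3*2/9 + 1/3*2/3 + 1/3*1/9 = 1/3
  d_1[1] = 1/3*1/9 + 1/3*2/9 + 1/3*2/9 = 5/27
  d_1[2] = 1/3*2/3 + 1/3*1/9 + 1/3*2/3 = 13/27
d_1 = (0=1/3, 1=5/27, 2=13/27)
  d_2[0] = 1/3*2/9 + 5/27*2/3 + 13/27*1/9 = 61/243
  d_2[1] = 1/3*1/9 + 5/27*2/9 + 13/27*2/9 = 5/27
  d_2[2] = 1/3*2/3 + 5/27*1/9 + 13/27*2/3 = 137/243
d_2 = (0=61/243, 1=5/27, 2=137/243)

Answer: 61/243 5/27 137/243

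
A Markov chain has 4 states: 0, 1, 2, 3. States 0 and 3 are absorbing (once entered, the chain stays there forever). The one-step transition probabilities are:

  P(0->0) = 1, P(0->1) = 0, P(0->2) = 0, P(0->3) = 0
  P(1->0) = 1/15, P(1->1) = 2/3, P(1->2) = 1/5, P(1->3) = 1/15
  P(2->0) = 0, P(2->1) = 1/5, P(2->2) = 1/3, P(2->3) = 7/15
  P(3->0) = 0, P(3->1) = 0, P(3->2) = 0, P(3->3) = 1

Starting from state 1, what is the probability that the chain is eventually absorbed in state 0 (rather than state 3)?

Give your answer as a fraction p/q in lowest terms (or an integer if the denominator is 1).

Let a_i = P(absorbed in 0 | start in state i).
Boundary conditions: a_0 = 1, a_3 = 0.
For each transient state i, a_i = sum_j P(i->j) * a_j:
  a_1 = 1/15*a_0 + 2/3*a_1 + 1/5*a_2 + 1/15*a_3
  a_2 = 0*a_0 + 1/5*a_1 + 1/3*a_2 + 7/15*a_3

Substituting a_0 = 1 and a_3 = 0, rearrange to (I - Q) a = r where r[i] = P(i -> 0):
  [1/3, -1/5] . (a_1, a_2) = 1/15
  [-1/5, 2/3] . (a_1, a_2) = 0

Solving yields:
  a_1 = 10/41
  a_2 = 3/41

Starting state is 1, so the absorption probability is a_1 = 10/41.

Answer: 10/41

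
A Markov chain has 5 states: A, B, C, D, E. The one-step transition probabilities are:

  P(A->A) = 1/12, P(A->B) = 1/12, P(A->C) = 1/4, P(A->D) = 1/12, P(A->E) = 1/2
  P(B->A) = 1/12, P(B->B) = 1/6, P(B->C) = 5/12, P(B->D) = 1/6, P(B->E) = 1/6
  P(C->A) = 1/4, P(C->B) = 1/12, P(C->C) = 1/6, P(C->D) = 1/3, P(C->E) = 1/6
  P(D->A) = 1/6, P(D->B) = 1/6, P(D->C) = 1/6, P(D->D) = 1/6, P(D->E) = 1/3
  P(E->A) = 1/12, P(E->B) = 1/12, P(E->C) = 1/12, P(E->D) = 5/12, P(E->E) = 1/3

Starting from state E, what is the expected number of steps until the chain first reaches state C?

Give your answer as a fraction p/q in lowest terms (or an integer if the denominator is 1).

Answer: 618/101

Derivation:
Let h_i = expected steps to first reach C from state i.
Boundary: h_C = 0.
First-step equations for the other states:
  h_A = 1 + 1/12*h_A + 1/12*h_B + 1/4*h_C + 1/12*h_D + 1/2*h_E
  h_B = 1 + 1/12*h_A + 1/6*h_B + 5/12*h_C + 1/6*h_D + 1/6*h_E
  h_D = 1 + 1/6*h_A + 1/6*h_B + 1/6*h_C + 1/6*h_D + 1/3*h_E
  h_E = 1 + 1/12*h_A + 1/12*h_B + 1/12*h_C + 5/12*h_D + 1/3*h_E

Substituting h_C = 0 and rearranging gives the linear system (I - Q) h = 1:
  [11/12, -1/12, -1/12, -1/2] . (h_A, h_B, h_D, h_E) = 1
  [-1/12, 5/6, -1/6, -1/6] . (h_A, h_B, h_D, h_E) = 1
  [-1/6, -1/6, 5/6, -1/3] . (h_A, h_B, h_D, h_E) = 1
  [-1/12, -1/12, -5/12, 2/3] . (h_A, h_B, h_D, h_E) = 1

Solving yields:
  h_A = 2676/505
  h_B = 2049/505
  h_D = 2787/505
  h_E = 618/101

Starting state is E, so the expected hitting time is h_E = 618/101.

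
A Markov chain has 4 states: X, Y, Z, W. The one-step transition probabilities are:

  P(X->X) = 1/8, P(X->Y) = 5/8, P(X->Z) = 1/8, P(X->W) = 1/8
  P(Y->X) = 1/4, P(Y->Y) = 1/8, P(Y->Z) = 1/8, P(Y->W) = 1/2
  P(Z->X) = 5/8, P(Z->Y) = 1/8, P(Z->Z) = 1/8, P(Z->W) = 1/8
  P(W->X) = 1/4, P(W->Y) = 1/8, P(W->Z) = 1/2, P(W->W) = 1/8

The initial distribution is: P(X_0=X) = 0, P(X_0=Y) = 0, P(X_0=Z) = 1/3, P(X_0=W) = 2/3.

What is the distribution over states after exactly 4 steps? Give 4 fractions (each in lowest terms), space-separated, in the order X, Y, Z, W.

Answer: 147/512 267/1024 221/1024 121/512

Derivation:
Propagating the distribution step by step (d_{t+1} = d_t * P):
d_0 = (X=0, Y=0, Z=1/3, W=2/3)
  d_1[X] = 0*1/8 + 0*1/4 + 1/3*5/8 + 2/3*1/4 = 3/8
  d_1[Y] = 0*5/8 + 0*1/8 + 1/3*1/8 + 2/3*1/8 = 1/8
  d_1[Z] = 0*1/8 + 0*1/8 + 1/3*1/8 + 2/3*1/2 = 3/8
  d_1[W] = 0*1/8 + 0*1/2 + 1/3*1/8 + 2/3*1/8 = 1/8
d_1 = (X=3/8, Y=1/8, Z=3/8, W=1/8)
  d_2[X] = 3/8*1/8 + 1/8*1/4 + 3/8*5/8 + 1/8*1/4 = 11/32
  d_2[Y] = 3/8*5/8 + 1/8*1/8 + 3/8*1/8 + 1/8*1/8 = 5/16
  d_2[Z] = 3/8*1/8 + 1/8*1/8 + 3/8*1/8 + 1/8*1/2 = 11/64
  d_2[W] = 3/8*1/8 + 1/8*1/2 + 3/8*1/8 + 1/8*1/8 = 11/64
d_2 = (X=11/32, Y=5/16, Z=11/64, W=11/64)
  d_3[X] = 11/32*1/8 + 5/16*1/4 + 11/64*5/8 + 11/64*1/4 = 139/512
  d_3[Y] = 11/32*5/8 + 5/16*1/8 + 11/64*1/8 + 11/64*1/8 = 19/64
  d_3[Z] = 11/32*1/8 + 5/16*1/8 + 11/64*1/8 + 11/64*1/2 = 97/512
  d_3[W] = 11/32*1/8 + 5/16*1/2 + 11/64*1/8 + 11/64*1/8 = 31/128
d_3 = (X=139/512, Y=19/64, Z=97/512, W=31/128)
  d_4[X] = 139/512*1/8 + 19/64*1/4 + 97/512*5/8 + 31/128*1/4 = 147/512
  d_4[Y] = 139/512*5/8 + 19/64*1/8 + 97/512*1/8 + 31/128*1/8 = 267/1024
  d_4[Z] = 139/512*1/8 + 19/64*1/8 + 97/512*1/8 + 31/128*1/2 = 221/1024
  d_4[W] = 139/512*1/8 + 19/64*1/2 + 97/512*1/8 + 31/128*1/8 = 121/512
d_4 = (X=147/512, Y=267/1024, Z=221/1024, W=121/512)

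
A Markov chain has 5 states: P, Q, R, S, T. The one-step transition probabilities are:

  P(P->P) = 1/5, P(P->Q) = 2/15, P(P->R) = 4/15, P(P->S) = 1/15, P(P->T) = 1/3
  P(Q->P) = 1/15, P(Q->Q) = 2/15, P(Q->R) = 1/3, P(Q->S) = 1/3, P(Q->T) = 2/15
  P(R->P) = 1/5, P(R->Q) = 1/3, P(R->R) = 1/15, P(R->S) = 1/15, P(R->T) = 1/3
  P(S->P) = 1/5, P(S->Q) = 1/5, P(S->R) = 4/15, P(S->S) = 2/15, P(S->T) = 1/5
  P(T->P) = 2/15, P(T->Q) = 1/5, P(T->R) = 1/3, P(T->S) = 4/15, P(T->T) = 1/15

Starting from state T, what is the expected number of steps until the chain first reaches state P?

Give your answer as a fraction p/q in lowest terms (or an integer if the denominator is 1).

Answer: 38415/5729

Derivation:
Let h_i = expected steps to first reach P from state i.
Boundary: h_P = 0.
First-step equations for the other states:
  h_Q = 1 + 1/15*h_P + 2/15*h_Q + 1/3*h_R + 1/3*h_S + 2/15*h_T
  h_R = 1 + 1/5*h_P + 1/3*h_Q + 1/15*h_R + 1/15*h_S + 1/3*h_T
  h_S = 1 + 1/5*h_P + 1/5*h_Q + 4/15*h_R + 2/15*h_S + 1/5*h_T
  h_T = 1 + 2/15*h_P + 1/5*h_Q + 1/3*h_R + 4/15*h_S + 1/15*h_T

Substituting h_P = 0 and rearranging gives the linear system (I - Q) h = 1:
  [13/15, -1/3, -1/3, -2/15] . (h_Q, h_R, h_S, h_T) = 1
  [-1/3, 14/15, -1/15, -1/3] . (h_Q, h_R, h_S, h_T) = 1
  [-1/5, -4/15, 13/15, -1/5] . (h_Q, h_R, h_S, h_T) = 1
  [-1/5, -1/3, -4/15, 14/15] . (h_Q, h_R, h_S, h_T) = 1

Solving yields:
  h_Q = 40680/5729
  h_R = 2175/337
  h_S = 36240/5729
  h_T = 38415/5729

Starting state is T, so the expected hitting time is h_T = 38415/5729.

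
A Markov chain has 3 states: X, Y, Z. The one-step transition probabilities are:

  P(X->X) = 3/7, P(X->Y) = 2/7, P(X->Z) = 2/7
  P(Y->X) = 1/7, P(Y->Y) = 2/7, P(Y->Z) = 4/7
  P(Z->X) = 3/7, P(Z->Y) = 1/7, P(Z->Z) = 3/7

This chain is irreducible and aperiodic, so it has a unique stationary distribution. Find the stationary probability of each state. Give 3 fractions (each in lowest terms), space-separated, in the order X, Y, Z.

The stationary distribution satisfies pi = pi * P, i.e.:
  pi_X = 3/7*pi_X + 1/7*pi_Y + 3/7*pi_Z
  pi_Y = 2/7*pi_X + 2/7*pi_Y + 1/7*pi_Z
  pi_Z = 2/7*pi_X + 4/7*pi_Y + 3/7*pi_Z
with normalization: pi_X + pi_Y + pi_Z = 1.

Using the first 2 balance equations plus normalization, the linear system A*pi = b is:
  [-4/7, 1/7, 3/7] . pi = 0
  [2/7, -5/7, 1/7] . pi = 0
  [1, 1, 1] . pi = 1

Solving yields:
  pi_X = 4/11
  pi_Y = 5/22
  pi_Z = 9/22

Verification (pi * P):
  4/11*3/7 + 5/22*1/7 + 9/22*3/7 = 4/11 = pi_X  (ok)
  4/11*2/7 + 5/22*2/7 + 9/22*1/7 = 5/22 = pi_Y  (ok)
  4/11*2/7 + 5/22*4/7 + 9/22*3/7 = 9/22 = pi_Z  (ok)

Answer: 4/11 5/22 9/22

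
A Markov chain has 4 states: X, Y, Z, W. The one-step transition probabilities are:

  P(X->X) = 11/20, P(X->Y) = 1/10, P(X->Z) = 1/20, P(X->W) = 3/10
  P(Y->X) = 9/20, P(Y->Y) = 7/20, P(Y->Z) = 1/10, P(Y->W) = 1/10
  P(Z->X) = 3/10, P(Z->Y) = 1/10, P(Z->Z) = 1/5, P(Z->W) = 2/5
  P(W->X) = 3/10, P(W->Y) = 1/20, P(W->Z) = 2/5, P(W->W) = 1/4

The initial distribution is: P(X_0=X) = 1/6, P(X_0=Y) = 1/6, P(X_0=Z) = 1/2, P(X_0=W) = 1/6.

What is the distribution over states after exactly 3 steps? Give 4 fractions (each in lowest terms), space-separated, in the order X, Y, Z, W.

Propagating the distribution step by step (d_{t+1} = d_t * P):
d_0 = (X=1/6, Y=1/6, Z=1/2, W=1/6)
  d_1[X] = 1/6*11/20 + 1/6*9/20 + 1/2*3/10 + 1/6*3/10 = 11/30
  d_1[Y] = 1/6*1/10 + 1/6*7/20 + 1/2*1/10 + 1/6*1/20 = 2/15
  d_1[Z] = 1/6*1/20 + 1/6*1/10 + 1/2*1/5 + 1/6*2/5 = 23/120
  d_1[W] = 1/6*3/10 + 1/6*1/10 + 1/2*2/5 + 1/6*1/4 = 37/120
d_1 = (X=11/30, Y=2/15, Z=23/120, W=37/120)
  d_2[X] = 11/30*11/20 + 2/15*9/20 + 23/120*3/10 + 37/120*3/10 = 247/600
  d_2[Y] = 11/30*1/10 + 2/15*7/20 + 23/120*1/10 + 37/120*1/20 = 283/2400
  d_2[Z] = 11/30*1/20 + 2/15*1/10 + 23/120*1/5 + 37/120*2/5 = 29/150
  d_2[W] = 11/30*3/10 + 2/15*1/10 + 23/120*2/5 + 37/120*1/4 = 133/480
d_2 = (X=247/600, Y=283/2400, Z=29/150, W=133/480)
  d_3[X] = 247/600*11/20 + 283/2400*9/20 + 29/150*3/10 + 133/480*3/10 = 20189/48000
  d_3[Y] = 247/600*1/10 + 283/2400*7/20 + 29/150*1/10 + 133/480*1/20 = 37/320
  d_3[Z] = 247/600*1/20 + 283/2400*1/10 + 29/150*1/5 + 133/480*2/5 = 291/1600
  d_3[W] = 247/600*3/10 + 283/2400*1/10 + 29/150*2/5 + 133/480*1/4 = 13531/48000
d_3 = (X=20189/48000, Y=37/320, Z=291/1600, W=13531/48000)

Answer: 20189/48000 37/320 291/1600 13531/48000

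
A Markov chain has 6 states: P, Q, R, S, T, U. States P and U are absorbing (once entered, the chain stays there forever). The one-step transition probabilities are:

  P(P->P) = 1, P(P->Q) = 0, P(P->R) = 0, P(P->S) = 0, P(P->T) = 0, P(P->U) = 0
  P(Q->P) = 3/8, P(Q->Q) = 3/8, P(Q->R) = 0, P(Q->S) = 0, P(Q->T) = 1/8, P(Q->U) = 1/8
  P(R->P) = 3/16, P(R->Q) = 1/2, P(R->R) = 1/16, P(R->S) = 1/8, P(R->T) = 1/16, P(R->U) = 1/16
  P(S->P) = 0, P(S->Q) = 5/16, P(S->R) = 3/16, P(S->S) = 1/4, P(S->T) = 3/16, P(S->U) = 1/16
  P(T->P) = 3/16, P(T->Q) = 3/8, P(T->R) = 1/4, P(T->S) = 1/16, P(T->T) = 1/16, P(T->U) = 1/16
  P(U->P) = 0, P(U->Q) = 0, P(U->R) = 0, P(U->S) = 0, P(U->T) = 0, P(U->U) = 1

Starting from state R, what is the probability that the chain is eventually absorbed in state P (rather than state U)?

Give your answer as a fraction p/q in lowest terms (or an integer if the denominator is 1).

Let a_i = P(absorbed in P | start in state i).
Boundary conditions: a_P = 1, a_U = 0.
For each transient state i, a_i = sum_j P(i->j) * a_j:
  a_Q = 3/8*a_P + 3/8*a_Q + 0*a_R + 0*a_S + 1/8*a_T + 1/8*a_U
  a_R = 3/16*a_P + 1/2*a_Q + 1/16*a_R + 1/8*a_S + 1/16*a_T + 1/16*a_U
  a_S = 0*a_P + 5/16*a_Q + 3/16*a_R + 1/4*a_S + 3/16*a_T + 1/16*a_U
  a_T = 3/16*a_P + 3/8*a_Q + 1/4*a_R + 1/16*a_S + 1/16*a_T + 1/16*a_U

Substituting a_P = 1 and a_U = 0, rearrange to (I - Q) a = r where r[i] = P(i -> P):
  [5/8, 0, 0, -1/8] . (a_Q, a_R, a_S, a_T) = 3/8
  [-1/2, 15/16, -1/8, -1/16] . (a_Q, a_R, a_S, a_T) = 3/16
  [-5/16, -3/16, 3/4, -3/16] . (a_Q, a_R, a_S, a_T) = 0
  [-3/8, -1/4, -1/16, 15/16] . (a_Q, a_R, a_S, a_T) = 3/16

Solving yields:
  a_Q = 8145/10883
  a_R = 8049/10883
  a_S = 7425/10883
  a_T = 8076/10883

Starting state is R, so the absorption probability is a_R = 8049/10883.

Answer: 8049/10883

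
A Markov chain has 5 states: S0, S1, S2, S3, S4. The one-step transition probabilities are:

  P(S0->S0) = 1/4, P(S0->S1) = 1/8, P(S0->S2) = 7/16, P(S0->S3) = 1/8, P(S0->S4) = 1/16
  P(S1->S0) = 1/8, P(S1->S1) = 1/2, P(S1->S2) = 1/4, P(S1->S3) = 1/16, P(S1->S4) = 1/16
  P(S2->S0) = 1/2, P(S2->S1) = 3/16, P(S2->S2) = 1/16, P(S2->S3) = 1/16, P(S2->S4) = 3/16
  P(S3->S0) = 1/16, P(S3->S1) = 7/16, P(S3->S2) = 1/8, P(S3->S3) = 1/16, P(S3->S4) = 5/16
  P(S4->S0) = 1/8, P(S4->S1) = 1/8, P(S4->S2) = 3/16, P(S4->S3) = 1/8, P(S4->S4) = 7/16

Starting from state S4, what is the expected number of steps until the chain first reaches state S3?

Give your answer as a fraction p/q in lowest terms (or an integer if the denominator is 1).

Answer: 1648/159

Derivation:
Let h_i = expected steps to first reach S3 from state i.
Boundary: h_S3 = 0.
First-step equations for the other states:
  h_S0 = 1 + 1/4*h_S0 + 1/8*h_S1 + 7/16*h_S2 + 1/8*h_S3 + 1/16*h_S4
  h_S1 = 1 + 1/8*h_S0 + 1/2*h_S1 + 1/4*h_S2 + 1/16*h_S3 + 1/16*h_S4
  h_S2 = 1 + 1/2*h_S0 + 3/16*h_S1 + 1/16*h_S2 + 1/16*h_S3 + 3/16*h_S4
  h_S4 = 1 + 1/8*h_S0 + 1/8*h_S1 + 3/16*h_S2 + 1/8*h_S3 + 7/16*h_S4

Substituting h_S3 = 0 and rearranging gives the linear system (I - Q) h = 1:
  [3/4, -1/8, -7/16, -1/16] . (h_S0, h_S1, h_S2, h_S4) = 1
  [-1/8, 1/2, -1/4, -1/16] . (h_S0, h_S1, h_S2, h_S4) = 1
  [-1/2, -3/16, 15/16, -3/16] . (h_S0, h_S1, h_S2, h_S4) = 1
  [-1/8, -1/8, -3/16, 9/16] . (h_S0, h_S1, h_S2, h_S4) = 1

Solving yields:
  h_S0 = 560/53
  h_S1 = 608/53
  h_S2 = 1760/159
  h_S4 = 1648/159

Starting state is S4, so the expected hitting time is h_S4 = 1648/159.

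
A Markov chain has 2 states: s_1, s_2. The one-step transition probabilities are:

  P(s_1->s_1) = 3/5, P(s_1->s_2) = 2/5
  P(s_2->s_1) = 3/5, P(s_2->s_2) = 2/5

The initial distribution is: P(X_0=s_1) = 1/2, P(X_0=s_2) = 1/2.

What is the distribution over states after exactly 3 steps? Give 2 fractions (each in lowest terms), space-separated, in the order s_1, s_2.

Propagating the distribution step by step (d_{t+1} = d_t * P):
d_0 = (s_1=1/2, s_2=1/2)
  d_1[s_1] = 1/2*3/5 + 1/2*3/5 = 3/5
  d_1[s_2] = 1/2*2/5 + 1/2*2/5 = 2/5
d_1 = (s_1=3/5, s_2=2/5)
  d_2[s_1] = 3/5*3/5 + 2/5*3/5 = 3/5
  d_2[s_2] = 3/5*2/5 + 2/5*2/5 = 2/5
d_2 = (s_1=3/5, s_2=2/5)
  d_3[s_1] = 3/5*3/5 + 2/5*3/5 = 3/5
  d_3[s_2] = 3/5*2/5 + 2/5*2/5 = 2/5
d_3 = (s_1=3/5, s_2=2/5)

Answer: 3/5 2/5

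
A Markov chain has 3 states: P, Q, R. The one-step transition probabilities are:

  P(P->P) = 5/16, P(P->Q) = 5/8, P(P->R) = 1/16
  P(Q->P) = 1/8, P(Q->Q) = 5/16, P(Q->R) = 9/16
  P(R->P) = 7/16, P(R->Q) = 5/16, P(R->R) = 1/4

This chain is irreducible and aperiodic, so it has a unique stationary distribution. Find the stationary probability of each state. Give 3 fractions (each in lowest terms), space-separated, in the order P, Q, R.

Answer: 87/313 125/313 101/313

Derivation:
The stationary distribution satisfies pi = pi * P, i.e.:
  pi_P = 5/16*pi_P + 1/8*pi_Q + 7/16*pi_R
  pi_Q = 5/8*pi_P + 5/16*pi_Q + 5/16*pi_R
  pi_R = 1/16*pi_P + 9/16*pi_Q + 1/4*pi_R
with normalization: pi_P + pi_Q + pi_R = 1.

Using the first 2 balance equations plus normalization, the linear system A*pi = b is:
  [-11/16, 1/8, 7/16] . pi = 0
  [5/8, -11/16, 5/16] . pi = 0
  [1, 1, 1] . pi = 1

Solving yields:
  pi_P = 87/313
  pi_Q = 125/313
  pi_R = 101/313

Verification (pi * P):
  87/313*5/16 + 125/313*1/8 + 101/313*7/16 = 87/313 = pi_P  (ok)
  87/313*5/8 + 125/313*5/16 + 101/313*5/16 = 125/313 = pi_Q  (ok)
  87/313*1/16 + 125/313*9/16 + 101/313*1/4 = 101/313 = pi_R  (ok)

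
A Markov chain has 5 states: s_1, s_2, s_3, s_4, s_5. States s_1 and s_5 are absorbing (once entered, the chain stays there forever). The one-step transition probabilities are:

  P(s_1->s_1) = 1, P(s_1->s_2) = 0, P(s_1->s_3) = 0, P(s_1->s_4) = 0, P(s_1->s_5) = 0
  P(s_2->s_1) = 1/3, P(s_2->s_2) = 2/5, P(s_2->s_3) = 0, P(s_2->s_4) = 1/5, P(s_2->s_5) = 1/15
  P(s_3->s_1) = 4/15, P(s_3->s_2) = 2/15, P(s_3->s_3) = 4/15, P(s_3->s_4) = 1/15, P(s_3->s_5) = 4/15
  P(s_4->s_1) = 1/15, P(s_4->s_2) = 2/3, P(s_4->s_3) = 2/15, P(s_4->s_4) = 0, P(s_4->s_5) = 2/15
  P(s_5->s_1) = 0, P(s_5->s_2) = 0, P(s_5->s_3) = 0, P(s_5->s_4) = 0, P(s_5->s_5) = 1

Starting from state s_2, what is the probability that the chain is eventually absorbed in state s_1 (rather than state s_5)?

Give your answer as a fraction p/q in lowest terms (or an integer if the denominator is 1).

Answer: 872/1125

Derivation:
Let a_i = P(absorbed in s_1 | start in state i).
Boundary conditions: a_s_1 = 1, a_s_5 = 0.
For each transient state i, a_i = sum_j P(i->j) * a_j:
  a_s_2 = 1/3*a_s_1 + 2/5*a_s_2 + 0*a_s_3 + 1/5*a_s_4 + 1/15*a_s_5
  a_s_3 = 4/15*a_s_1 + 2/15*a_s_2 + 4/15*a_s_3 + 1/15*a_s_4 + 4/15*a_s_5
  a_s_4 = 1/15*a_s_1 + 2/3*a_s_2 + 2/15*a_s_3 + 0*a_s_4 + 2/15*a_s_5

Substituting a_s_1 = 1 and a_s_5 = 0, rearrange to (I - Q) a = r where r[i] = P(i -> s_1):
  [3/5, 0, -1/5] . (a_s_2, a_s_3, a_s_4) = 1/3
  [-2/15, 11/15, -1/15] . (a_s_2, a_s_3, a_s_4) = 4/15
  [-2/3, -2/15, 1] . (a_s_2, a_s_3, a_s_4) = 1/15

Solving yields:
  a_s_2 = 872/1125
  a_s_3 = 127/225
  a_s_4 = 247/375

Starting state is s_2, so the absorption probability is a_s_2 = 872/1125.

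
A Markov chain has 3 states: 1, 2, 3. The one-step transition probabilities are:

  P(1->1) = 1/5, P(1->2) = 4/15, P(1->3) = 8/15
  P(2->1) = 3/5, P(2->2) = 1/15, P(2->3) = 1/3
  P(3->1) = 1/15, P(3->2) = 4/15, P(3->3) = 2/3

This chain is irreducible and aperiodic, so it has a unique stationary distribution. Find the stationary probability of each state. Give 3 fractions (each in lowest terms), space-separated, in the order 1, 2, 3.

The stationary distribution satisfies pi = pi * P, i.e.:
  pi_1 = 1/5*pi_1 + 3/5*pi_2 + 1/15*pi_3
  pi_2 = 4/15*pi_1 + 1/15*pi_2 + 4/15*pi_3
  pi_3 = 8/15*pi_1 + 1/3*pi_2 + 2/3*pi_3
with normalization: pi_1 + pi_2 + pi_3 = 1.

Using the first 2 balance equations plus normalization, the linear system A*pi = b is:
  [-4/5, 3/5, 1/15] . pi = 0
  [4/15, -14/15, 4/15] . pi = 0
  [1, 1, 1] . pi = 1

Solving yields:
  pi_1 = 25/117
  pi_2 = 2/9
  pi_3 = 22/39

Verification (pi * P):
  25/117*1/5 + 2/9*3/5 + 22/39*1/15 = 25/117 = pi_1  (ok)
  25/117*4/15 + 2/9*1/15 + 22/39*4/15 = 2/9 = pi_2  (ok)
  25/117*8/15 + 2/9*1/3 + 22/39*2/3 = 22/39 = pi_3  (ok)

Answer: 25/117 2/9 22/39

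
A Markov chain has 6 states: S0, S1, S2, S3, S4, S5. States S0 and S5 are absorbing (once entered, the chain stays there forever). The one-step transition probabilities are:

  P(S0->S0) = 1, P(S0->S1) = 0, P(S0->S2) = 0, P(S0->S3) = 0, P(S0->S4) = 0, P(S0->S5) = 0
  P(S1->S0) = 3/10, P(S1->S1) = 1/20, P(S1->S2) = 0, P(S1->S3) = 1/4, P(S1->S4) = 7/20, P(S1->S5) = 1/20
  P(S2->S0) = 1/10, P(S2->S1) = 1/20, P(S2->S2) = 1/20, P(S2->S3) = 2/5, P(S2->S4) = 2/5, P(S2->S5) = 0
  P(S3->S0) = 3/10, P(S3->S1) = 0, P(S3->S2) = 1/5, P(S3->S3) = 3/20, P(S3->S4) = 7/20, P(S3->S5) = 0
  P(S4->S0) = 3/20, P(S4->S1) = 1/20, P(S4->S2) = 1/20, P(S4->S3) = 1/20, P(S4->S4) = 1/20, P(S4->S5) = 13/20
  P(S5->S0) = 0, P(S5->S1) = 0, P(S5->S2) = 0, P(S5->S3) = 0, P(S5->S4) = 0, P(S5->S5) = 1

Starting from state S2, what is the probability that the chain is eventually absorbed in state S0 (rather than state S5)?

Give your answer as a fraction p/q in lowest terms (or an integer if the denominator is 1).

Answer: 22455/47422

Derivation:
Let a_i = P(absorbed in S0 | start in state i).
Boundary conditions: a_S0 = 1, a_S5 = 0.
For each transient state i, a_i = sum_j P(i->j) * a_j:
  a_S1 = 3/10*a_S0 + 1/20*a_S1 + 0*a_S2 + 1/4*a_S3 + 7/20*a_S4 + 1/20*a_S5
  a_S2 = 1/10*a_S0 + 1/20*a_S1 + 1/20*a_S2 + 2/5*a_S3 + 2/5*a_S4 + 0*a_S5
  a_S3 = 3/10*a_S0 + 0*a_S1 + 1/5*a_S2 + 3/20*a_S3 + 7/20*a_S4 + 0*a_S5
  a_S4 = 3/20*a_S0 + 1/20*a_S1 + 1/20*a_S2 + 1/20*a_S3 + 1/20*a_S4 + 13/20*a_S5

Substituting a_S0 = 1 and a_S5 = 0, rearrange to (I - Q) a = r where r[i] = P(i -> S0):
  [19/20, 0, -1/4, -7/20] . (a_S1, a_S2, a_S3, a_S4) = 3/10
  [-1/20, 19/20, -2/5, -2/5] . (a_S1, a_S2, a_S3, a_S4) = 1/10
  [0, -1/5, 17/20, -7/20] . (a_S1, a_S2, a_S3, a_S4) = 3/10
  [-1/20, -1/20, -1/20, 19/20] . (a_S1, a_S2, a_S3, a_S4) = 3/20

Solving yields:
  a_S1 = 26233/47422
  a_S2 = 22455/47422
  a_S3 = 53477/94844
  a_S4 = 22915/94844

Starting state is S2, so the absorption probability is a_S2 = 22455/47422.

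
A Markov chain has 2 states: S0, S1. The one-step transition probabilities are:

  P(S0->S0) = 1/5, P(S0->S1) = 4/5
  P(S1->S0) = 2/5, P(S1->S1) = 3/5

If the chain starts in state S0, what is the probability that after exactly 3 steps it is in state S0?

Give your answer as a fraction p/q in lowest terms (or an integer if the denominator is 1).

Answer: 41/125

Derivation:
Computing P^3 by repeated multiplication:
P^1 =
  S0: [1/5, 4/5]
  S1: [2/5, 3/5]
P^2 =
  S0: [9/25, 16/25]
  S1: [8/25, 17/25]
P^3 =
  S0: [41/125, 84/125]
  S1: [42/125, 83/125]

(P^3)[S0 -> S0] = 41/125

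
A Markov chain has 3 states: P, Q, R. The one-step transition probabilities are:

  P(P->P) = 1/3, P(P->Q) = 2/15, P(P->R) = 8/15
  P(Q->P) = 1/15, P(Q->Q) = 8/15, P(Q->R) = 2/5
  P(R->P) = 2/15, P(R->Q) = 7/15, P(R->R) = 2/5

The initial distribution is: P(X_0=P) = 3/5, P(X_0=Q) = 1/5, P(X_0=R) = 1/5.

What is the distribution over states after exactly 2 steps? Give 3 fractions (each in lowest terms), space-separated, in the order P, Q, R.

Propagating the distribution step by step (d_{t+1} = d_t * P):
d_0 = (P=3/5, Q=1/5, R=1/5)
  d_1[P] = 3/5*1/3 + 1/5*1/15 + 1/5*2/15 = 6/25
  d_1[Q] = 3/5*2/15 + 1/5*8/15 + 1/5*7/15 = 7/25
  d_1[R] = 3/5*8/15 + 1/5*2/5 + 1/5*2/5 = 12/25
d_1 = (P=6/25, Q=7/25, R=12/25)
  d_2[P] = 6/25*1/3 + 7/25*1/15 + 12/25*2/15 = 61/375
  d_2[Q] = 6/25*2/15 + 7/25*8/15 + 12/25*7/15 = 152/375
  d_2[R] = 6/25*8/15 + 7/25*2/5 + 12/25*2/5 = 54/125
d_2 = (P=61/375, Q=152/375, R=54/125)

Answer: 61/375 152/375 54/125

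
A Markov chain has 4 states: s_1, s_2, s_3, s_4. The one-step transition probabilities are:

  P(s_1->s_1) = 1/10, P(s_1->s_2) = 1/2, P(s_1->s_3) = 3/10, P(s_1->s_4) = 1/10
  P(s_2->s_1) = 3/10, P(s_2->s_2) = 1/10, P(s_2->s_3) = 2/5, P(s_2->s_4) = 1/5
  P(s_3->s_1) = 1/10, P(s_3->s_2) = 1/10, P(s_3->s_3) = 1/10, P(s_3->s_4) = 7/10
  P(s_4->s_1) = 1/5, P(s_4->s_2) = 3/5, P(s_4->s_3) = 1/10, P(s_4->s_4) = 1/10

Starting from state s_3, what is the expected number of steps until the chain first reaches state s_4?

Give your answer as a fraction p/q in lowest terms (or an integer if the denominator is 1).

Let h_i = expected steps to first reach s_4 from state i.
Boundary: h_s_4 = 0.
First-step equations for the other states:
  h_s_1 = 1 + 1/10*h_s_1 + 1/2*h_s_2 + 3/10*h_s_3 + 1/10*h_s_4
  h_s_2 = 1 + 3/10*h_s_1 + 1/10*h_s_2 + 2/5*h_s_3 + 1/5*h_s_4
  h_s_3 = 1 + 1/10*h_s_1 + 1/10*h_s_2 + 1/10*h_s_3 + 7/10*h_s_4

Substituting h_s_4 = 0 and rearranging gives the linear system (I - Q) h = 1:
  [9/10, -1/2, -3/10] . (h_s_1, h_s_2, h_s_3) = 1
  [-3/10, 9/10, -2/5] . (h_s_1, h_s_2, h_s_3) = 1
  [-1/10, -1/10, 9/10] . (h_s_1, h_s_2, h_s_3) = 1

Solving yields:
  h_s_1 = 860/251
  h_s_2 = 770/251
  h_s_3 = 460/251

Starting state is s_3, so the expected hitting time is h_s_3 = 460/251.

Answer: 460/251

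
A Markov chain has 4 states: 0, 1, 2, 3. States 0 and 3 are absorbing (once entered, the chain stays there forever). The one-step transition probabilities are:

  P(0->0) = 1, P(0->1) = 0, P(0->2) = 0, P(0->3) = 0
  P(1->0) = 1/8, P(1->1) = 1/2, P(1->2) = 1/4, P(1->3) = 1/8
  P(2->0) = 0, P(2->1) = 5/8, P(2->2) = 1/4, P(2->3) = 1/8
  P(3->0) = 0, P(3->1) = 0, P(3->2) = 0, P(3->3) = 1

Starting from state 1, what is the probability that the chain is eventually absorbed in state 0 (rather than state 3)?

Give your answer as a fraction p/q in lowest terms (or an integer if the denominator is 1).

Answer: 3/7

Derivation:
Let a_i = P(absorbed in 0 | start in state i).
Boundary conditions: a_0 = 1, a_3 = 0.
For each transient state i, a_i = sum_j P(i->j) * a_j:
  a_1 = 1/8*a_0 + 1/2*a_1 + 1/4*a_2 + 1/8*a_3
  a_2 = 0*a_0 + 5/8*a_1 + 1/4*a_2 + 1/8*a_3

Substituting a_0 = 1 and a_3 = 0, rearrange to (I - Q) a = r where r[i] = P(i -> 0):
  [1/2, -1/4] . (a_1, a_2) = 1/8
  [-5/8, 3/4] . (a_1, a_2) = 0

Solving yields:
  a_1 = 3/7
  a_2 = 5/14

Starting state is 1, so the absorption probability is a_1 = 3/7.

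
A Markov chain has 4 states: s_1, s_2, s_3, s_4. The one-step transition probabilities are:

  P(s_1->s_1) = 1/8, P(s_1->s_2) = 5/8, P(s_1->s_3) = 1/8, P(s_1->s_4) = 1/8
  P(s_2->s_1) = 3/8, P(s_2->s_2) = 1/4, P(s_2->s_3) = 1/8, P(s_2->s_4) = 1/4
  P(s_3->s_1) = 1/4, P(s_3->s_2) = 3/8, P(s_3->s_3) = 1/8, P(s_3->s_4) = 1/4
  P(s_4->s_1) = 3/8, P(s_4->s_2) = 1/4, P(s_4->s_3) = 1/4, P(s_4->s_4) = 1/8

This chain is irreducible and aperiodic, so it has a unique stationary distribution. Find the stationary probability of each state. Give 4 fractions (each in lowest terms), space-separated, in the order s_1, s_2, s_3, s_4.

The stationary distribution satisfies pi = pi * P, i.e.:
  pi_s_1 = 1/8*pi_s_1 + 3/8*pi_s_2 + 1/4*pi_s_3 + 3/8*pi_s_4
  pi_s_2 = 5/8*pi_s_1 + 1/4*pi_s_2 + 3/8*pi_s_3 + 1/4*pi_s_4
  pi_s_3 = 1/8*pi_s_1 + 1/8*pi_s_2 + 1/8*pi_s_3 + 1/4*pi_s_4
  pi_s_4 = 1/8*pi_s_1 + 1/4*pi_s_2 + 1/4*pi_s_3 + 1/8*pi_s_4
with normalization: pi_s_1 + pi_s_2 + pi_s_3 + pi_s_4 = 1.

Using the first 3 balance equations plus normalization, the linear system A*pi = b is:
  [-7/8, 3/8, 1/4, 3/8] . pi = 0
  [5/8, -3/4, 3/8, 1/4] . pi = 0
  [1/8, 1/8, -7/8, 1/4] . pi = 0
  [1, 1, 1, 1] . pi = 1

Solving yields:
  pi_s_1 = 205/719
  pi_s_2 = 270/719
  pi_s_3 = 107/719
  pi_s_4 = 137/719

Verification (pi * P):
  205/719*1/8 + 270/719*3/8 + 107/719*1/4 + 137/719*3/8 = 205/719 = pi_s_1  (ok)
  205/719*5/8 + 270/719*1/4 + 107/719*3/8 + 137/719*1/4 = 270/719 = pi_s_2  (ok)
  205/719*1/8 + 270/719*1/8 + 107/719*1/8 + 137/719*1/4 = 107/719 = pi_s_3  (ok)
  205/719*1/8 + 270/719*1/4 + 107/719*1/4 + 137/719*1/8 = 137/719 = pi_s_4  (ok)

Answer: 205/719 270/719 107/719 137/719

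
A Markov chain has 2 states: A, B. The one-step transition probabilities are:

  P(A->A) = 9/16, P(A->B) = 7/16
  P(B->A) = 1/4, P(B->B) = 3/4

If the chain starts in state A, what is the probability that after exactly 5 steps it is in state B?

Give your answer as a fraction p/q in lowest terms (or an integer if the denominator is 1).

Computing P^5 by repeated multiplication:
P^1 =
  A: [9/16, 7/16]
  B: [1/4, 3/4]
P^2 =
  A: [109/256, 147/256]
  B: [21/64, 43/64]
P^3 =
  A: [1569/4096, 2527/4096]
  B: [361/1024, 663/1024]
P^4 =
  A: [24229/65536, 41307/65536]
  B: [5901/16384, 10483/16384]
P^5 =
  A: [383289/1048576, 665287/1048576]
  B: [95041/262144, 167103/262144]

(P^5)[A -> B] = 665287/1048576

Answer: 665287/1048576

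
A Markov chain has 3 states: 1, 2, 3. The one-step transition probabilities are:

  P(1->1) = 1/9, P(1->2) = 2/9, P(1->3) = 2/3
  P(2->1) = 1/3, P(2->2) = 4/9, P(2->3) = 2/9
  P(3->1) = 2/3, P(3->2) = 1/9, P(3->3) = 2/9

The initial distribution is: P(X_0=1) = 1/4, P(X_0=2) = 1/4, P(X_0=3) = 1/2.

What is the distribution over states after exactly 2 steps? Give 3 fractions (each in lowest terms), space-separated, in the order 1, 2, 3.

Propagating the distribution step by step (d_{t+1} = d_t * P):
d_0 = (1=1/4, 2=1/4, 3=1/2)
  d_1[1] = 1/4*1/9 + 1/4*1/3 + 1/2*2/3 = 4/9
  d_1[2] = 1/4*2/9 + 1/4*4/9 + 1/2*1/9 = 2/9
  d_1[3] = 1/4*2/3 + 1/4*2/9 + 1/2*2/9 = 1/3
d_1 = (1=4/9, 2=2/9, 3=1/3)
  d_2[1] = 4/9*1/9 + 2/9*1/3 + 1/3*2/3 = 28/81
  d_2[2] = 4/9*2/9 + 2/9*4/9 + 1/3*1/9 = 19/81
  d_2[3] = 4/9*2/3 + 2/9*2/9 + 1/3*2/9 = 34/81
d_2 = (1=28/81, 2=19/81, 3=34/81)

Answer: 28/81 19/81 34/81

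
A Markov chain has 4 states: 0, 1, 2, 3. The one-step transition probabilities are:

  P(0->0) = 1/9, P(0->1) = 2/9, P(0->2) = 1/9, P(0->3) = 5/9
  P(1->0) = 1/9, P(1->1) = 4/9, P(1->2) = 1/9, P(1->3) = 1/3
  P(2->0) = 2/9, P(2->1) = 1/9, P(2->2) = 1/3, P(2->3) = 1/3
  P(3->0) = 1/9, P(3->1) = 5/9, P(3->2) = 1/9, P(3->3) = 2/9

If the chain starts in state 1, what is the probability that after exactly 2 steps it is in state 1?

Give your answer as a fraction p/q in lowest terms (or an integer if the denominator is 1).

Computing P^2 by repeated multiplication:
P^1 =
  0: [1/9, 2/9, 1/9, 5/9]
  1: [1/9, 4/9, 1/9, 1/3]
  2: [2/9, 1/9, 1/3, 1/3]
  3: [1/9, 5/9, 1/9, 2/9]
P^2 =
  0: [10/81, 4/9, 11/81, 8/27]
  1: [10/81, 34/81, 11/81, 26/81]
  2: [4/27, 26/81, 5/27, 28/81]
  3: [10/81, 11/27, 11/81, 1/3]

(P^2)[1 -> 1] = 34/81

Answer: 34/81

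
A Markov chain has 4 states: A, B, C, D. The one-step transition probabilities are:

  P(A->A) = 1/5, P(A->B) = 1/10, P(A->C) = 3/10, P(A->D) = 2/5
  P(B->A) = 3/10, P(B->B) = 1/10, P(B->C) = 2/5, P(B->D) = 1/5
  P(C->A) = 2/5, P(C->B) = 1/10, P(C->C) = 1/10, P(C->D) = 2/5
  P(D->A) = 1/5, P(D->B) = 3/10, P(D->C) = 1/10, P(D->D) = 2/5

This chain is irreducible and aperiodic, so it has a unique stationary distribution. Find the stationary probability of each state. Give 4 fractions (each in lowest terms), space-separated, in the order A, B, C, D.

Answer: 161/624 9/52 127/624 19/52

Derivation:
The stationary distribution satisfies pi = pi * P, i.e.:
  pi_A = 1/5*pi_A + 3/10*pi_B + 2/5*pi_C + 1/5*pi_D
  pi_B = 1/10*pi_A + 1/10*pi_B + 1/10*pi_C + 3/10*pi_D
  pi_C = 3/10*pi_A + 2/5*pi_B + 1/10*pi_C + 1/10*pi_D
  pi_D = 2/5*pi_A + 1/5*pi_B + 2/5*pi_C + 2/5*pi_D
with normalization: pi_A + pi_B + pi_C + pi_D = 1.

Using the first 3 balance equations plus normalization, the linear system A*pi = b is:
  [-4/5, 3/10, 2/5, 1/5] . pi = 0
  [1/10, -9/10, 1/10, 3/10] . pi = 0
  [3/10, 2/5, -9/10, 1/10] . pi = 0
  [1, 1, 1, 1] . pi = 1

Solving yields:
  pi_A = 161/624
  pi_B = 9/52
  pi_C = 127/624
  pi_D = 19/52

Verification (pi * P):
  161/624*1/5 + 9/52*3/10 + 127/624*2/5 + 19/52*1/5 = 161/624 = pi_A  (ok)
  161/624*1/10 + 9/52*1/10 + 127/624*1/10 + 19/52*3/10 = 9/52 = pi_B  (ok)
  161/624*3/10 + 9/52*2/5 + 127/624*1/10 + 19/52*1/10 = 127/624 = pi_C  (ok)
  161/624*2/5 + 9/52*1/5 + 127/624*2/5 + 19/52*2/5 = 19/52 = pi_D  (ok)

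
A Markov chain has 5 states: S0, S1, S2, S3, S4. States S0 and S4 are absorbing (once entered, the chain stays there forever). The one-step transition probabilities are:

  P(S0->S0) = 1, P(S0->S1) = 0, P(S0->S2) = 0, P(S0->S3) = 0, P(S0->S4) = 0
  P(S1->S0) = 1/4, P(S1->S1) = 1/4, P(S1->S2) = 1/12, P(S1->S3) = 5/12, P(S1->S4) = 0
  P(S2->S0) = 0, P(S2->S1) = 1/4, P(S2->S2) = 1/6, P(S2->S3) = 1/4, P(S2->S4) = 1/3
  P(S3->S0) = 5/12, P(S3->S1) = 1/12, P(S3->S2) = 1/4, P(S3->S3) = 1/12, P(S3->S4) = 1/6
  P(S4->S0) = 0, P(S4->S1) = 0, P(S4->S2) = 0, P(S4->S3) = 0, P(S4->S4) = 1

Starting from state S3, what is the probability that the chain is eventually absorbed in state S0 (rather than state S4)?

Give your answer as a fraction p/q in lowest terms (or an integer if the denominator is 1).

Answer: 246/389

Derivation:
Let a_i = P(absorbed in S0 | start in state i).
Boundary conditions: a_S0 = 1, a_S4 = 0.
For each transient state i, a_i = sum_j P(i->j) * a_j:
  a_S1 = 1/4*a_S0 + 1/4*a_S1 + 1/12*a_S2 + 5/12*a_S3 + 0*a_S4
  a_S2 = 0*a_S0 + 1/4*a_S1 + 1/6*a_S2 + 1/4*a_S3 + 1/3*a_S4
  a_S3 = 5/12*a_S0 + 1/12*a_S1 + 1/4*a_S2 + 1/12*a_S3 + 1/6*a_S4

Substituting a_S0 = 1 and a_S4 = 0, rearrange to (I - Q) a = r where r[i] = P(i -> S0):
  [3/4, -1/12, -5/12] . (a_S1, a_S2, a_S3) = 1/4
  [-1/4, 5/6, -1/4] . (a_S1, a_S2, a_S3) = 0
  [-1/12, -1/4, 11/12] . (a_S1, a_S2, a_S3) = 5/12

Solving yields:
  a_S1 = 284/389
  a_S2 = 159/389
  a_S3 = 246/389

Starting state is S3, so the absorption probability is a_S3 = 246/389.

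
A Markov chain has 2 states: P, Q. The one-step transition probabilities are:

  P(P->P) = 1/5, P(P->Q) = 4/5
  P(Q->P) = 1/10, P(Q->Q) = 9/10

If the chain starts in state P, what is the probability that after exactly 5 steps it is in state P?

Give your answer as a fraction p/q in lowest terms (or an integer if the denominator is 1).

Computing P^5 by repeated multiplication:
P^1 =
  P: [1/5, 4/5]
  Q: [1/10, 9/10]
P^2 =
  P: [3/25, 22/25]
  Q: [11/100, 89/100]
P^3 =
  P: [14/125, 111/125]
  Q: [111/1000, 889/1000]
P^4 =
  P: [139/1250, 1111/1250]
  Q: [1111/10000, 8889/10000]
P^5 =
  P: [1389/12500, 11111/12500]
  Q: [11111/100000, 88889/100000]

(P^5)[P -> P] = 1389/12500

Answer: 1389/12500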